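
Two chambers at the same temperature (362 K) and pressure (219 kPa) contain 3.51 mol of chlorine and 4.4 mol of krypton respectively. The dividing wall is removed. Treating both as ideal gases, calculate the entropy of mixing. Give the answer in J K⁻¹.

Mole fractions: x_A = 3.51/7.91 = 0.444, x_B = 0.556.
ΔS_mix = −R(n_A ln x_A + n_B ln x_B) = −8.314 × (3.51 ln 0.444 + 4.4 ln 0.556) = 45.2 J/K.

ΔS_mix = 45.2 J/K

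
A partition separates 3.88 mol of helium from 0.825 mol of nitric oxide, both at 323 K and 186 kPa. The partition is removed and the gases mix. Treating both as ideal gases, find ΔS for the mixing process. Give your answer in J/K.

Mole fractions: x_A = 3.88/4.71 = 0.825, x_B = 0.175.
ΔS_mix = −R(n_A ln x_A + n_B ln x_B) = −8.314 × (3.88 ln 0.825 + 0.825 ln 0.175) = 18.2 J/K.

ΔS_mix = 18.2 J/K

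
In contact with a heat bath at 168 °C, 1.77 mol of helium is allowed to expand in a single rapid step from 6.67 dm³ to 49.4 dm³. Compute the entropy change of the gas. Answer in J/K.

Entropy is a state function, so ΔS_gas depends only on the end states.
For an isothermal ideal gas ΔS_gas = nR ln(V₂/V₁) = 1.77 × 8.314 × ln(49.4/6.67) = 29.5 J/K.

ΔS_gas = 29.5 J/K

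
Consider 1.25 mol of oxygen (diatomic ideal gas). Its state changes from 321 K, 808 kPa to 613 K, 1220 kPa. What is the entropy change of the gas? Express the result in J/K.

ΔS = nC_p ln(T₂/T₁) − nR ln(P₂/P₁), with C_p = 7R/2 = 29.1 J mol⁻¹ K⁻¹ for a diatomic ideal gas.
ΔS = 1.25 × [29.1 × ln(613/321) − 8.314 × ln(1220/808)] = 19.2 J/K.

ΔS = 19.2 J/K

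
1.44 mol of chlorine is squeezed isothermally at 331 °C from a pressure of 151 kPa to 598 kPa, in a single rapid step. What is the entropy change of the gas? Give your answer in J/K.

Entropy is a state function, so ΔS_gas depends only on the end states.
For an isothermal ideal gas ΔS_gas = nR ln(P₁/P₂) = 1.44 × 8.314 × ln(151/598) = -16.5 J/K.

ΔS_gas = -16.5 J/K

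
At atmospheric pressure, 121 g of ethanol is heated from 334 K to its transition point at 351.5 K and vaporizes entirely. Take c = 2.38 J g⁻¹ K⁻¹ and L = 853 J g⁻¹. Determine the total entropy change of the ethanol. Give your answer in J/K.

ΔS = 308 J/K

Warming step: ΔS₁ = m c ln(T_tr/T_i) = 121 × 2.38 × ln(351.5/334) = 14.71 J/K.
Phase change: ΔS₂ = +mL/T_tr = 121 × 853 / 351.5 = 293.6 J/K.
ΔS_total = (14.71) + (293.6) = 308 J/K.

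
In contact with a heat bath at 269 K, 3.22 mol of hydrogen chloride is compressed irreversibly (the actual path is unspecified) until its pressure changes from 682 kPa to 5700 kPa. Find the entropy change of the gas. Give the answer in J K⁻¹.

ΔS_gas = -56.8 J/K

Entropy is a state function, so ΔS_gas depends only on the end states.
For an isothermal ideal gas ΔS_gas = nR ln(P₁/P₂) = 3.22 × 8.314 × ln(682/5700) = -56.8 J/K.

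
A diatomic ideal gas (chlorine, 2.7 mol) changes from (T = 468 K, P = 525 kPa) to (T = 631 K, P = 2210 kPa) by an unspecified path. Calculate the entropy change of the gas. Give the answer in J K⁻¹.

ΔS = nC_p ln(T₂/T₁) − nR ln(P₂/P₁), with C_p = 7R/2 = 29.1 J mol⁻¹ K⁻¹ for a diatomic ideal gas.
ΔS = 2.7 × [29.1 × ln(631/468) − 8.314 × ln(2210/525)] = -8.79 J/K.

ΔS = -8.79 J/K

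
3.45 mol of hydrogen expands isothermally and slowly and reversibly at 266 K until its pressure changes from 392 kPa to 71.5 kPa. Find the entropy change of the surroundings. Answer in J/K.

ΔS_surr = -48.8 J/K

For an isothermal ideal gas ΔS_gas = nR ln(P₁/P₂) = 3.45 × 8.314 × ln(392/71.5) = 48.8 J/K.
The process is reversible, so ΔS_surr = −ΔS_gas = -48.8 J/K and ΔS_universe = 0.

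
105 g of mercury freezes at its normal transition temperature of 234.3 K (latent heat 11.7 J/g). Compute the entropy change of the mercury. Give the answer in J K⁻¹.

ΔS = -5.24 J/K

Heat released by the substance: Q = −mL = −105 × 11.7 = −1228.5 J.
At constant T, ΔS = Q_rev/T = −1228.5 / 234.3 = -5.24 J/K.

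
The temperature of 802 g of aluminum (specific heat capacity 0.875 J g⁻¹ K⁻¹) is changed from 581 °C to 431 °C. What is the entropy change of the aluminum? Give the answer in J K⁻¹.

In kelvin: T₁ = 854.15 K, T₂ = 704.15 K. ΔS = ∫dQ_rev/T = m c ln(T₂/T₁) = 802 × 0.875 × ln(704.15/854.15) = -136 J/K.

ΔS = -136 J/K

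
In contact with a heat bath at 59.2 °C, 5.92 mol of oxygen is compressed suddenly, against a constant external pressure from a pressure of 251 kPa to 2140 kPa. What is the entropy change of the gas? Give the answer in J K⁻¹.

ΔS_gas = -105 J/K

Entropy is a state function, so ΔS_gas depends only on the end states.
For an isothermal ideal gas ΔS_gas = nR ln(P₁/P₂) = 5.92 × 8.314 × ln(251/2140) = -105 J/K.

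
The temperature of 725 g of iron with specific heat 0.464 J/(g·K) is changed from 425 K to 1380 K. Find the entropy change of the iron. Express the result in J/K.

ΔS = ∫dQ_rev/T = m c ln(T₂/T₁) = 725 × 0.464 × ln(1380/425) = 396 J/K.

ΔS = 396 J/K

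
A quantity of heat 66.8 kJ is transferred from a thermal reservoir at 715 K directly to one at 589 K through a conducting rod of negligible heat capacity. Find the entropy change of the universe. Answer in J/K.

ΔS_hot = −Q/T_H = −66800/715 = -93.43 J/K and ΔS_cold = +Q/T_C = 66800/589 = 113.4 J/K.
ΔS_total = -93.43 + 113.4 = 20 J/K, positive as the second law requires.

ΔS_total = 20 J/K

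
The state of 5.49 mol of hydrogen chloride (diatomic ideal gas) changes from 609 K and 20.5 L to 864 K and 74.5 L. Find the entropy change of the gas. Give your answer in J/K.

Entropy is a state function: ΔS = nC_V ln(T₂/T₁) + nR ln(V₂/V₁), with C_V = 5R/2 = 20.79 J mol⁻¹ K⁻¹ for a diatomic ideal gas.
ΔS = 5.49 × [20.79 × ln(864/609) + 8.314 × ln(74.5/20.5)] = 98.8 J/K.

ΔS = 98.8 J/K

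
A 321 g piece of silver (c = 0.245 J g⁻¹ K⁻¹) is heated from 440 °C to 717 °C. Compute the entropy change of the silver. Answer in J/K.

In kelvin: T₁ = 713.15 K, T₂ = 990.15 K. ΔS = ∫dQ_rev/T = m c ln(T₂/T₁) = 321 × 0.245 × ln(990.15/713.15) = 25.8 J/K.

ΔS = 25.8 J/K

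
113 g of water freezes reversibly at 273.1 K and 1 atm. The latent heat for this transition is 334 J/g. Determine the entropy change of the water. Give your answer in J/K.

Heat released by the substance: Q = −mL = −113 × 334 = −37742 J.
At constant T, ΔS = Q_rev/T = −37742 / 273.1 = -138 J/K.

ΔS = -138 J/K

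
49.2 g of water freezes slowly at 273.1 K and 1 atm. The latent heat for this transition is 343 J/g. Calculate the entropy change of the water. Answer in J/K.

Heat released by the substance: Q = −mL = −49.2 × 343 = −16875.6 J.
At constant T, ΔS = Q_rev/T = −16875.6 / 273.1 = -61.8 J/K.

ΔS = -61.8 J/K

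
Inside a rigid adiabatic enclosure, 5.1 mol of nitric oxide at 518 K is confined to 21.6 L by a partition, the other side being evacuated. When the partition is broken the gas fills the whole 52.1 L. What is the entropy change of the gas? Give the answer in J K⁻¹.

No heat is exchanged and no work is done, so the ideal-gas temperature stays constant.
Entropy is a state function; using a reversible isothermal path, ΔS_gas = nR ln(V₂/V₁) = 5.1 × 8.314 × ln(52.1/21.6) = 37.3 J/K.

ΔS_gas = 37.3 J/K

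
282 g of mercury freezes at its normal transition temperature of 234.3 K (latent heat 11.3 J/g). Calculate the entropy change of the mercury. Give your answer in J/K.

Heat released by the substance: Q = −mL = −282 × 11.3 = −3186.6 J.
At constant T, ΔS = Q_rev/T = −3186.6 / 234.3 = -13.6 J/K.

ΔS = -13.6 J/K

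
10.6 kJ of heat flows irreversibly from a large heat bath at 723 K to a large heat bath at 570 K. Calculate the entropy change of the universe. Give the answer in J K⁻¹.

ΔS_hot = −Q/T_H = −10600/723 = -14.66 J/K and ΔS_cold = +Q/T_C = 10600/570 = 18.6 J/K.
ΔS_total = -14.66 + 18.6 = 3.94 J/K, positive as the second law requires.

ΔS_total = 3.94 J/K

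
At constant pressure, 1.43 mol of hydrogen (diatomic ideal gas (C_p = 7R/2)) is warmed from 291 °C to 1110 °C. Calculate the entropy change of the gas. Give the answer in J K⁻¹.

ΔS = 37.3 J/K

In kelvin: T₁ = 564.15 K, T₂ = 1383.15 K. At constant pressure, ΔS = nC_p ln(T₂/T₁) with C_p = 7R/2 = 29.1 J mol⁻¹ K⁻¹.
ΔS = 1.43 × 29.1 × ln(1383.15/564.15) = 37.3 J/K.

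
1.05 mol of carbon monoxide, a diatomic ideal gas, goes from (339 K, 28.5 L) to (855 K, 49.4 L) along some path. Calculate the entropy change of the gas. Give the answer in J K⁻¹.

ΔS = 25 J/K

Entropy is a state function: ΔS = nC_V ln(T₂/T₁) + nR ln(V₂/V₁), with C_V = 5R/2 = 20.79 J mol⁻¹ K⁻¹ for a diatomic ideal gas.
ΔS = 1.05 × [20.79 × ln(855/339) + 8.314 × ln(49.4/28.5)] = 25 J/K.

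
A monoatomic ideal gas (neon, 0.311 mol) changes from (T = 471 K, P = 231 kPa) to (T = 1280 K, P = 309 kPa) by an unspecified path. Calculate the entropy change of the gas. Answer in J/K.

ΔS = nC_p ln(T₂/T₁) − nR ln(P₂/P₁), with C_p = 5R/2 = 20.79 J mol⁻¹ K⁻¹ for a monoatomic ideal gas.
ΔS = 0.311 × [20.79 × ln(1280/471) − 8.314 × ln(309/231)] = 5.71 J/K.

ΔS = 5.71 J/K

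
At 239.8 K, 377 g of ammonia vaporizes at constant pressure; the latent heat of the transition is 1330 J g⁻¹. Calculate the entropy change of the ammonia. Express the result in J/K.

ΔS = 2090 J/K

Heat absorbed by the substance: Q = mL = 377 × 1330 = 501410 J.
At constant T, ΔS = Q_rev/T = 501410 / 239.8 = 2090 J/K.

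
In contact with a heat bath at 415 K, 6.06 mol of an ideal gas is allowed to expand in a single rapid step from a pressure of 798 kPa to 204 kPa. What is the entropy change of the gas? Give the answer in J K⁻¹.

ΔS_gas = 68.7 J/K

Entropy is a state function, so ΔS_gas depends only on the end states.
For an isothermal ideal gas ΔS_gas = nR ln(P₁/P₂) = 6.06 × 8.314 × ln(798/204) = 68.7 J/K.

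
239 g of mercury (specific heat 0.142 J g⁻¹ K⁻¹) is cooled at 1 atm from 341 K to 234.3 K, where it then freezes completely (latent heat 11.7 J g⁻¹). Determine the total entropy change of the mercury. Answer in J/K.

Cooling step: ΔS₁ = m c ln(T_tr/T_i) = 239 × 0.142 × ln(234.3/341) = -12.74 J/K.
Phase change: ΔS₂ = −mL/T_tr = −239 × 11.7 / 234.3 = -11.93 J/K.
ΔS_total = (-12.74) + (-11.93) = -24.7 J/K.

ΔS = -24.7 J/K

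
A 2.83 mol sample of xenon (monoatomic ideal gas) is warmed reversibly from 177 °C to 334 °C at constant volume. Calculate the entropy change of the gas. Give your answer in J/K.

ΔS = 10.6 J/K

In kelvin: T₁ = 450.15 K, T₂ = 607.15 K. At constant volume, ΔS = nC_V ln(T₂/T₁) with C_V = 3R/2 = 12.47 J mol⁻¹ K⁻¹.
ΔS = 2.83 × 12.47 × ln(607.15/450.15) = 10.6 J/K.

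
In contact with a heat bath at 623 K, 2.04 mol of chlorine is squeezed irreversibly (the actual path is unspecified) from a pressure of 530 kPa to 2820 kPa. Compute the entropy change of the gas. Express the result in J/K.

Entropy is a state function, so ΔS_gas depends only on the end states.
For an isothermal ideal gas ΔS_gas = nR ln(P₁/P₂) = 2.04 × 8.314 × ln(530/2820) = -28.4 J/K.

ΔS_gas = -28.4 J/K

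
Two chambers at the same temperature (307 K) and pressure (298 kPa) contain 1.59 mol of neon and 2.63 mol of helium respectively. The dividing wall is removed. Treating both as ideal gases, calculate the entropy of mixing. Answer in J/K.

Mole fractions: x_A = 1.59/4.22 = 0.377, x_B = 0.623.
ΔS_mix = −R(n_A ln x_A + n_B ln x_B) = −8.314 × (1.59 ln 0.377 + 2.63 ln 0.623) = 23.2 J/K.

ΔS_mix = 23.2 J/K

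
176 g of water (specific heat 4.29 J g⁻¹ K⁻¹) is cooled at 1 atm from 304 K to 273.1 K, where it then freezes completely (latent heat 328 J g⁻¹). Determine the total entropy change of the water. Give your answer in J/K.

Cooling step: ΔS₁ = m c ln(T_tr/T_i) = 176 × 4.29 × ln(273.1/304) = -80.93 J/K.
Phase change: ΔS₂ = −mL/T_tr = −176 × 328 / 273.1 = -211.4 J/K.
ΔS_total = (-80.93) + (-211.4) = -292 J/K.

ΔS = -292 J/K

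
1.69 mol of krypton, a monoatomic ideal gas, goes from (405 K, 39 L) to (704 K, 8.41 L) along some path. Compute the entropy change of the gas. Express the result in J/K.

ΔS = -9.9 J/K

Entropy is a state function: ΔS = nC_V ln(T₂/T₁) + nR ln(V₂/V₁), with C_V = 3R/2 = 12.47 J mol⁻¹ K⁻¹ for a monoatomic ideal gas.
ΔS = 1.69 × [12.47 × ln(704/405) + 8.314 × ln(8.41/39)] = -9.9 J/K.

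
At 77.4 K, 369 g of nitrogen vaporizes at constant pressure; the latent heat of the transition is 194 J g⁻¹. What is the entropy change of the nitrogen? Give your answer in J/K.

Heat absorbed by the substance: Q = mL = 369 × 194 = 71586 J.
At constant T, ΔS = Q_rev/T = 71586 / 77.4 = 925 J/K.

ΔS = 925 J/K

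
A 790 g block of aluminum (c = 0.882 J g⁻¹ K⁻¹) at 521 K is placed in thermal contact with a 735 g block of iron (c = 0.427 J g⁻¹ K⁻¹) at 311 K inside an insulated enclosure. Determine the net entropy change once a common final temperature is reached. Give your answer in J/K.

ΔS_total = 26.8 J/K

Energy balance: T_f = (m₁c₁T₁ + m₂c₂T₂)/(m₁c₁ + m₂c₂) = 455.79 K.
ΔS₁ = m₁c₁ ln(T_f/T₁) = 696.78 × ln(455.79/521) = -93.18 J/K.
ΔS₂ = m₂c₂ ln(T_f/T₂) = 313.845 × ln(455.79/311) = 120 J/K.
ΔS_total = -93.18 + 120 = 26.8 J/K.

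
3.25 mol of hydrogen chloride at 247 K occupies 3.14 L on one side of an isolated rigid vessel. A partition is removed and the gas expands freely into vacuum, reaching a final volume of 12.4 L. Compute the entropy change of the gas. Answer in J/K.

ΔS_gas = 37.1 J/K

For an ideal gas in free expansion Q = 0 and W = 0, so T is unchanged.
Entropy is a state function; using a reversible isothermal path, ΔS_gas = nR ln(V₂/V₁) = 3.25 × 8.314 × ln(12.4/3.14) = 37.1 J/K.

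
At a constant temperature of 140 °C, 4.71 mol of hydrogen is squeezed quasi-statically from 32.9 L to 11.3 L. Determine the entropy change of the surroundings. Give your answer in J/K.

For an isothermal ideal gas ΔS_gas = nR ln(V₂/V₁) = 4.71 × 8.314 × ln(11.3/32.9) = -41.8 J/K.
The process is reversible, so ΔS_surr = −ΔS_gas = 41.8 J/K and ΔS_universe = 0.

ΔS_surr = 41.8 J/K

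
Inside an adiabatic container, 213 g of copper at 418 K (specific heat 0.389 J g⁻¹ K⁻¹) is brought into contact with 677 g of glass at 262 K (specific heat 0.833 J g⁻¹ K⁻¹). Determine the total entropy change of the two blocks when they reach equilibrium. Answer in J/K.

ΔS_total = 8.84 J/K

Energy balance: T_f = (m₁c₁T₁ + m₂c₂T₂)/(m₁c₁ + m₂c₂) = 281.98 K.
ΔS₁ = m₁c₁ ln(T_f/T₁) = 82.857 × ln(281.98/418) = -32.615 J/K.
ΔS₂ = m₂c₂ ln(T_f/T₂) = 563.941 × ln(281.98/262) = 41.453 J/K.
ΔS_total = -32.615 + 41.453 = 8.84 J/K.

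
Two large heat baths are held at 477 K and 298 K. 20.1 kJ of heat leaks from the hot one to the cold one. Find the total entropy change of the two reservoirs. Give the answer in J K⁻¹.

ΔS_total = 25.3 J/K

ΔS_hot = −Q/T_H = −20100/477 = -42.14 J/K and ΔS_cold = +Q/T_C = 20100/298 = 67.45 J/K.
ΔS_total = -42.14 + 67.45 = 25.3 J/K, positive as the second law requires.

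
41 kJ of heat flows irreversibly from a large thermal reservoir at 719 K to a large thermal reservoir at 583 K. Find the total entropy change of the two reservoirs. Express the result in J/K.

ΔS_hot = −Q/T_H = −41000/719 = -57.02 J/K and ΔS_cold = +Q/T_C = 41000/583 = 70.33 J/K.
ΔS_total = -57.02 + 70.33 = 13.3 J/K, positive as the second law requires.

ΔS_total = 13.3 J/K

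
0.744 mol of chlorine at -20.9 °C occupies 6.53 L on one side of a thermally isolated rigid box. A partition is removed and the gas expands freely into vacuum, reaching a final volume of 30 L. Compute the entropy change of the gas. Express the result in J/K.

ΔS_gas = 9.43 J/K

For an ideal gas in free expansion Q = 0 and W = 0, so T is unchanged.
Entropy is a state function; using a reversible isothermal path, ΔS_gas = nR ln(V₂/V₁) = 0.744 × 8.314 × ln(30/6.53) = 9.43 J/K.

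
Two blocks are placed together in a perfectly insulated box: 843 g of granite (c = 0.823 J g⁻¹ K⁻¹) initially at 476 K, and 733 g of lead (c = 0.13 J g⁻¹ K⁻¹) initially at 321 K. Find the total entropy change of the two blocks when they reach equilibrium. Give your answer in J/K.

ΔS_total = 5.89 J/K

Energy balance: T_f = (m₁c₁T₁ + m₂c₂T₂)/(m₁c₁ + m₂c₂) = 457.28 K.
ΔS₁ = m₁c₁ ln(T_f/T₁) = 693.789 × ln(457.28/476) = -27.83 J/K.
ΔS₂ = m₂c₂ ln(T_f/T₂) = 95.29 × ln(457.28/321) = 33.72 J/K.
ΔS_total = -27.83 + 33.72 = 5.89 J/K.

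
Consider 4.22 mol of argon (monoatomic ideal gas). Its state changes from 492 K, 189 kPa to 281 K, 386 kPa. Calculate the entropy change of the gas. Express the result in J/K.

ΔS = nC_p ln(T₂/T₁) − nR ln(P₂/P₁), with C_p = 5R/2 = 20.79 J mol⁻¹ K⁻¹ for a monoatomic ideal gas.
ΔS = 4.22 × [20.79 × ln(281/492) − 8.314 × ln(386/189)] = -74.2 J/K.

ΔS = -74.2 J/K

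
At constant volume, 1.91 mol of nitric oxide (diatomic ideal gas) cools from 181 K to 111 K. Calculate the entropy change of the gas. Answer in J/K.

At constant volume, ΔS = nC_V ln(T₂/T₁) with C_V = 5R/2 = 20.79 J mol⁻¹ K⁻¹.
ΔS = 1.91 × 20.79 × ln(111/181) = -19.4 J/K.

ΔS = -19.4 J/K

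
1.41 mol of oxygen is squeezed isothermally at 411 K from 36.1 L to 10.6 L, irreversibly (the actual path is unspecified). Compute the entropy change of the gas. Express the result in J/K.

ΔS_gas = -14.4 J/K

Entropy is a state function, so ΔS_gas depends only on the end states.
For an isothermal ideal gas ΔS_gas = nR ln(V₂/V₁) = 1.41 × 8.314 × ln(10.6/36.1) = -14.4 J/K.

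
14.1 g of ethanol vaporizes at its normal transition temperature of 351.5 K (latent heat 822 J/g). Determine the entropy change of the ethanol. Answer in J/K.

Heat absorbed by the substance: Q = mL = 14.1 × 822 = 11590.2 J.
At constant T, ΔS = Q_rev/T = 11590.2 / 351.5 = 33 J/K.

ΔS = 33 J/K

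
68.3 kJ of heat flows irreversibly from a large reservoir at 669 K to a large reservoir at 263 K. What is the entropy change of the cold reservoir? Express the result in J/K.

ΔS_cold = 260 J/K

The cold reservoir gains heat Q, so ΔS_cold = +Q/T_C = 68300/263 = 260 J/K.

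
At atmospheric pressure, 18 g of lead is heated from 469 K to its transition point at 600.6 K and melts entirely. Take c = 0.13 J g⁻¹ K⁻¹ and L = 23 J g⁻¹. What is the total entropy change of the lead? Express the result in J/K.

Warming step: ΔS₁ = m c ln(T_tr/T_i) = 18 × 0.13 × ln(600.6/469) = 0.5787 J/K.
Phase change: ΔS₂ = +mL/T_tr = 18 × 23 / 600.6 = 0.6893 J/K.
ΔS_total = (0.5787) + (0.6893) = 1.27 J/K.

ΔS = 1.27 J/K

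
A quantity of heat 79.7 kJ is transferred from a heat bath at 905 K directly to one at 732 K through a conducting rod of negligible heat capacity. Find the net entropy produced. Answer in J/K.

ΔS_total = 20.8 J/K

ΔS_hot = −Q/T_H = −79700/905 = -88.07 J/K and ΔS_cold = +Q/T_C = 79700/732 = 108.9 J/K.
ΔS_total = -88.07 + 108.9 = 20.8 J/K, positive as the second law requires.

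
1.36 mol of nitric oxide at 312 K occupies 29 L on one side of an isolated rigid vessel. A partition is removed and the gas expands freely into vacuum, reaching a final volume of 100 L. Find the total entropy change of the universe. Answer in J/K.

ΔS_universe = 14 J/K

No heat is exchanged and no work is done, so the ideal-gas temperature stays constant.
Entropy is a state function; using a reversible isothermal path, ΔS_gas = nR ln(V₂/V₁) = 1.36 × 8.314 × ln(100/29) = 14 J/K.
The insulated surroundings exchange no heat, so ΔS_surr = 0 and ΔS_universe = ΔS_gas.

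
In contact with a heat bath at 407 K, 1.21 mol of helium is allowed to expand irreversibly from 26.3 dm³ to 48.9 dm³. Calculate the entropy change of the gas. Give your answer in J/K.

ΔS_gas = 6.24 J/K

Entropy is a state function, so ΔS_gas depends only on the end states.
For an isothermal ideal gas ΔS_gas = nR ln(V₂/V₁) = 1.21 × 8.314 × ln(48.9/26.3) = 6.24 J/K.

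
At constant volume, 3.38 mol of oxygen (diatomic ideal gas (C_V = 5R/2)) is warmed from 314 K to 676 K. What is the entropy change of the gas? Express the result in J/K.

At constant volume, ΔS = nC_V ln(T₂/T₁) with C_V = 5R/2 = 20.79 J mol⁻¹ K⁻¹.
ΔS = 3.38 × 20.79 × ln(676/314) = 53.9 J/K.

ΔS = 53.9 J/K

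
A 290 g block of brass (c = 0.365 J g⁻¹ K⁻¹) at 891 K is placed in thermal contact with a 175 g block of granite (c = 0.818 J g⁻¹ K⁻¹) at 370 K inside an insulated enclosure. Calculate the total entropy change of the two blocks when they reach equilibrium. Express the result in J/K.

ΔS_total = 23.8 J/K

Energy balance: T_f = (m₁c₁T₁ + m₂c₂T₂)/(m₁c₁ + m₂c₂) = 591.48 K.
ΔS₁ = m₁c₁ ln(T_f/T₁) = 105.85 × ln(591.48/891) = -43.37 J/K.
ΔS₂ = m₂c₂ ln(T_f/T₂) = 143.15 × ln(591.48/370) = 67.15 J/K.
ΔS_total = -43.37 + 67.15 = 23.8 J/K.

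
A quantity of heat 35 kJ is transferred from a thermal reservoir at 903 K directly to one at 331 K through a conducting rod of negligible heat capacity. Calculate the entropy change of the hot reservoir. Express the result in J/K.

ΔS_hot = -38.8 J/K

The hot reservoir loses heat Q, so ΔS_hot = −Q/T_H = −35000/903 = -38.8 J/K.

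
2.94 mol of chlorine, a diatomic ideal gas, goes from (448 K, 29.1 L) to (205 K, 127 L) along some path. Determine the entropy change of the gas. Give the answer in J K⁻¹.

ΔS = -11.8 J/K

Entropy is a state function: ΔS = nC_V ln(T₂/T₁) + nR ln(V₂/V₁), with C_V = 5R/2 = 20.79 J mol⁻¹ K⁻¹ for a diatomic ideal gas.
ΔS = 2.94 × [20.79 × ln(205/448) + 8.314 × ln(127/29.1)] = -11.8 J/K.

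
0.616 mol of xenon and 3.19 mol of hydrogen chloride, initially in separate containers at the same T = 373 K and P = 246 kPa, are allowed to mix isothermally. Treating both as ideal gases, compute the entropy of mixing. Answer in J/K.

ΔS_mix = 14 J/K

Mole fractions: x_A = 0.616/3.81 = 0.162, x_B = 0.838.
ΔS_mix = −R(n_A ln x_A + n_B ln x_B) = −8.314 × (0.616 ln 0.162 + 3.19 ln 0.838) = 14 J/K.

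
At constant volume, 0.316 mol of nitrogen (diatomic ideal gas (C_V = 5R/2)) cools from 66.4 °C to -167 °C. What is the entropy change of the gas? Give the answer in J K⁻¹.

In kelvin: T₁ = 339.55 K, T₂ = 106.15 K. At constant volume, ΔS = nC_V ln(T₂/T₁) with C_V = 5R/2 = 20.79 J mol⁻¹ K⁻¹.
ΔS = 0.316 × 20.79 × ln(106.15/339.55) = -7.64 J/K.

ΔS = -7.64 J/K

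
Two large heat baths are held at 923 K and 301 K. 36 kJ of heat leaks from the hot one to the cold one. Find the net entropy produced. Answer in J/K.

ΔS_hot = −Q/T_H = −36000/923 = -39 J/K and ΔS_cold = +Q/T_C = 36000/301 = 119.6 J/K.
ΔS_total = -39 + 119.6 = 80.6 J/K, positive as the second law requires.

ΔS_total = 80.6 J/K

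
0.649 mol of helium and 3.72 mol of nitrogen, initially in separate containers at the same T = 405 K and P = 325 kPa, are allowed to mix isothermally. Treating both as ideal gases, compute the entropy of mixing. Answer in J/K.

ΔS_mix = 15.3 J/K

Mole fractions: x_A = 0.649/4.37 = 0.149, x_B = 0.851.
ΔS_mix = −R(n_A ln x_A + n_B ln x_B) = −8.314 × (0.649 ln 0.149 + 3.72 ln 0.851) = 15.3 J/K.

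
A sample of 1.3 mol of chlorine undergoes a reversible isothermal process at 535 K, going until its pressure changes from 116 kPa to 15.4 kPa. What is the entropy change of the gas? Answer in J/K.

For an isothermal ideal gas ΔS_gas = nR ln(P₁/P₂) = 1.3 × 8.314 × ln(116/15.4) = 21.8 J/K.

ΔS_gas = 21.8 J/K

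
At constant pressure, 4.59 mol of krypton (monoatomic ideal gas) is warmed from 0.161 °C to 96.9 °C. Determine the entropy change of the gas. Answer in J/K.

In kelvin: T₁ = 273.311 K, T₂ = 370.05 K. At constant pressure, ΔS = nC_p ln(T₂/T₁) with C_p = 5R/2 = 20.79 J mol⁻¹ K⁻¹.
ΔS = 4.59 × 20.79 × ln(370.05/273.311) = 28.9 J/K.

ΔS = 28.9 J/K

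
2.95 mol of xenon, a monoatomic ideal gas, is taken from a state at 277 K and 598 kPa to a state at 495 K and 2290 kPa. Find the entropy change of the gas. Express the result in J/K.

ΔS = nC_p ln(T₂/T₁) − nR ln(P₂/P₁), with C_p = 5R/2 = 20.79 J mol⁻¹ K⁻¹ for a monoatomic ideal gas.
ΔS = 2.95 × [20.79 × ln(495/277) − 8.314 × ln(2290/598)] = 2.66 J/K.

ΔS = 2.66 J/K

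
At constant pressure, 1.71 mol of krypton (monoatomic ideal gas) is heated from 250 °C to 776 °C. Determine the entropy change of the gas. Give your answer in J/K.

ΔS = 24.7 J/K

In kelvin: T₁ = 523.15 K, T₂ = 1049.15 K. At constant pressure, ΔS = nC_p ln(T₂/T₁) with C_p = 5R/2 = 20.79 J mol⁻¹ K⁻¹.
ΔS = 1.71 × 20.79 × ln(1049.15/523.15) = 24.7 J/K.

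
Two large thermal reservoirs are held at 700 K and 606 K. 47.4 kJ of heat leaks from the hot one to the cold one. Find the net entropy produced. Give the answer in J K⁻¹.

ΔS_total = 10.5 J/K

ΔS_hot = −Q/T_H = −47400/700 = -67.71 J/K and ΔS_cold = +Q/T_C = 47400/606 = 78.22 J/K.
ΔS_total = -67.71 + 78.22 = 10.5 J/K, positive as the second law requires.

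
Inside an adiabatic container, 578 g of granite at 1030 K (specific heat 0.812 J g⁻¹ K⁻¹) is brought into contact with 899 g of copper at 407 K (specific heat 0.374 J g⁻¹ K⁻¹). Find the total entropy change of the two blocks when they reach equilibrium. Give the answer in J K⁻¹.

ΔS_total = 77.8 J/K

Energy balance: T_f = (m₁c₁T₁ + m₂c₂T₂)/(m₁c₁ + m₂c₂) = 769.97 K.
ΔS₁ = m₁c₁ ln(T_f/T₁) = 469.336 × ln(769.97/1030) = -136.6 J/K.
ΔS₂ = m₂c₂ ln(T_f/T₂) = 336.226 × ln(769.97/407) = 214.4 J/K.
ΔS_total = -136.6 + 214.4 = 77.8 J/K.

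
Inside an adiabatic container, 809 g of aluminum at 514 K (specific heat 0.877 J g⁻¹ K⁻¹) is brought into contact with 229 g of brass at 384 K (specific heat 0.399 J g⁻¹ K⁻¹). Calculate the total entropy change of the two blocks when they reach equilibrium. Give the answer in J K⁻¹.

ΔS_total = 3.19 J/K

Energy balance: T_f = (m₁c₁T₁ + m₂c₂T₂)/(m₁c₁ + m₂c₂) = 499.17 K.
ΔS₁ = m₁c₁ ln(T_f/T₁) = 709.493 × ln(499.17/514) = -20.774 J/K.
ΔS₂ = m₂c₂ ln(T_f/T₂) = 91.371 × ln(499.17/384) = 23.967 J/K.
ΔS_total = -20.774 + 23.967 = 3.19 J/K.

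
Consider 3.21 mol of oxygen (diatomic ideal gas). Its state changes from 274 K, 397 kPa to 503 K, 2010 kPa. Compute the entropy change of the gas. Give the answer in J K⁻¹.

ΔS = 13.5 J/K

ΔS = nC_p ln(T₂/T₁) − nR ln(P₂/P₁), with C_p = 7R/2 = 29.1 J mol⁻¹ K⁻¹ for a diatomic ideal gas.
ΔS = 3.21 × [29.1 × ln(503/274) − 8.314 × ln(2010/397)] = 13.5 J/K.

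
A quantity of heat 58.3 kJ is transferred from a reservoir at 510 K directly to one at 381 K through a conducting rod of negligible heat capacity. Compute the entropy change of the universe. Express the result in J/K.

ΔS_total = 38.7 J/K

ΔS_hot = −Q/T_H = −58300/510 = -114.3 J/K and ΔS_cold = +Q/T_C = 58300/381 = 153 J/K.
ΔS_total = -114.3 + 153 = 38.7 J/K, positive as the second law requires.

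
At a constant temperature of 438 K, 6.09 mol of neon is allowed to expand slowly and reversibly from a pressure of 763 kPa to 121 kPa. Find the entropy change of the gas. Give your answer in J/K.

ΔS_gas = 93.2 J/K

For an isothermal ideal gas ΔS_gas = nR ln(P₁/P₂) = 6.09 × 8.314 × ln(763/121) = 93.2 J/K.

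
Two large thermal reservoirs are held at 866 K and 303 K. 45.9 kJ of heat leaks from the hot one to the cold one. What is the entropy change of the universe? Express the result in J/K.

ΔS_hot = −Q/T_H = −45900/866 = -53 J/K and ΔS_cold = +Q/T_C = 45900/303 = 151.5 J/K.
ΔS_total = -53 + 151.5 = 98.5 J/K, positive as the second law requires.

ΔS_total = 98.5 J/K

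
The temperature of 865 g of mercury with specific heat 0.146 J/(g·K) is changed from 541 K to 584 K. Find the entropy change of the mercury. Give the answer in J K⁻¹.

ΔS = ∫dQ_rev/T = m c ln(T₂/T₁) = 865 × 0.146 × ln(584/541) = 9.66 J/K.

ΔS = 9.66 J/K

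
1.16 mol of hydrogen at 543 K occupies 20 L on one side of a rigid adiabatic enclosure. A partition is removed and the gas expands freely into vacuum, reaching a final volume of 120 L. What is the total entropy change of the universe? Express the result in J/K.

For an ideal gas in free expansion Q = 0 and W = 0, so T is unchanged.
Entropy is a state function; using a reversible isothermal path, ΔS_gas = nR ln(V₂/V₁) = 1.16 × 8.314 × ln(120/20) = 17.3 J/K.
The insulated surroundings exchange no heat, so ΔS_surr = 0 and ΔS_universe = ΔS_gas.

ΔS_universe = 17.3 J/K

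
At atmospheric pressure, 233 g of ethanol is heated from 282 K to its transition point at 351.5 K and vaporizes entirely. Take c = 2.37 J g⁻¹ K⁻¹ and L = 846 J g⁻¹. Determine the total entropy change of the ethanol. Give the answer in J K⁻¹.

ΔS = 682 J/K

Warming step: ΔS₁ = m c ln(T_tr/T_i) = 233 × 2.37 × ln(351.5/282) = 121.7 J/K.
Phase change: ΔS₂ = +mL/T_tr = 233 × 846 / 351.5 = 560.8 J/K.
ΔS_total = (121.7) + (560.8) = 682 J/K.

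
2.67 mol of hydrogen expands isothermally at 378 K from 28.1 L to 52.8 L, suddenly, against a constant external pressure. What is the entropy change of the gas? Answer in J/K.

Entropy is a state function, so ΔS_gas depends only on the end states.
For an isothermal ideal gas ΔS_gas = nR ln(V₂/V₁) = 2.67 × 8.314 × ln(52.8/28.1) = 14 J/K.

ΔS_gas = 14 J/K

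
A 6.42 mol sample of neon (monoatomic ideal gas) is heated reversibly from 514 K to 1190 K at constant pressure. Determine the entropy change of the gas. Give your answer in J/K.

ΔS = 112 J/K

At constant pressure, ΔS = nC_p ln(T₂/T₁) with C_p = 5R/2 = 20.79 J mol⁻¹ K⁻¹.
ΔS = 6.42 × 20.79 × ln(1190/514) = 112 J/K.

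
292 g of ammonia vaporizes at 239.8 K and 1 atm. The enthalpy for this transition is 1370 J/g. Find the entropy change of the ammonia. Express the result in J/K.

Heat absorbed by the substance: Q = mL = 292 × 1370 = 400040 J.
At constant T, ΔS = Q_rev/T = 400040 / 239.8 = 1670 J/K.

ΔS = 1670 J/K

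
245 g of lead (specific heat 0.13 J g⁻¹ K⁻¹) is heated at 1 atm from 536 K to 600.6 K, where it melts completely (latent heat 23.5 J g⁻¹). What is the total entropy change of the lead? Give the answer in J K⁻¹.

ΔS = 13.2 J/K

Warming step: ΔS₁ = m c ln(T_tr/T_i) = 245 × 0.13 × ln(600.6/536) = 3.624 J/K.
Phase change: ΔS₂ = +mL/T_tr = 245 × 23.5 / 600.6 = 9.586 J/K.
ΔS_total = (3.624) + (9.586) = 13.2 J/K.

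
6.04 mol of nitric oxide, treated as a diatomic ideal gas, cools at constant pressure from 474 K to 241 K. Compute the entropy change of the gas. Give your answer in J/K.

At constant pressure, ΔS = nC_p ln(T₂/T₁) with C_p = 7R/2 = 29.1 J mol⁻¹ K⁻¹.
ΔS = 6.04 × 29.1 × ln(241/474) = -119 J/K.

ΔS = -119 J/K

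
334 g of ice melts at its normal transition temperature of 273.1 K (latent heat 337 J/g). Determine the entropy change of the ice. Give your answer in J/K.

Heat absorbed by the substance: Q = mL = 334 × 337 = 112558 J.
At constant T, ΔS = Q_rev/T = 112558 / 273.1 = 412 J/K.

ΔS = 412 J/K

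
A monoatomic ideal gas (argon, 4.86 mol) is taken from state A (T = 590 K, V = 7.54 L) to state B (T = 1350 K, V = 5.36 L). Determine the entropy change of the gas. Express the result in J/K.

Entropy is a state function: ΔS = nC_V ln(T₂/T₁) + nR ln(V₂/V₁), with C_V = 3R/2 = 12.47 J mol⁻¹ K⁻¹ for a monoatomic ideal gas.
ΔS = 4.86 × [12.47 × ln(1350/590) + 8.314 × ln(5.36/7.54)] = 36.4 J/K.

ΔS = 36.4 J/K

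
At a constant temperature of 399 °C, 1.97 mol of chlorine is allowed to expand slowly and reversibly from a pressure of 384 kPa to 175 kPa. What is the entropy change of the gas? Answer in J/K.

For an isothermal ideal gas ΔS_gas = nR ln(P₁/P₂) = 1.97 × 8.314 × ln(384/175) = 12.9 J/K.

ΔS_gas = 12.9 J/K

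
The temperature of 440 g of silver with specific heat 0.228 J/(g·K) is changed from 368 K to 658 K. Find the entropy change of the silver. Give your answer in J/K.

ΔS = ∫dQ_rev/T = m c ln(T₂/T₁) = 440 × 0.228 × ln(658/368) = 58.3 J/K.

ΔS = 58.3 J/K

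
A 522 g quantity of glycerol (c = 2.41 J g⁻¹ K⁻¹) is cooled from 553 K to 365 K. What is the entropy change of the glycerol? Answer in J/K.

ΔS = -523 J/K

ΔS = ∫dQ_rev/T = m c ln(T₂/T₁) = 522 × 2.41 × ln(365/553) = -523 J/K.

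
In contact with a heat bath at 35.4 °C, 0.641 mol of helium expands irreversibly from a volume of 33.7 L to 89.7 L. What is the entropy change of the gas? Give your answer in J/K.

ΔS_gas = 5.22 J/K

Entropy is a state function, so ΔS_gas depends only on the end states.
For an isothermal ideal gas ΔS_gas = nR ln(V₂/V₁) = 0.641 × 8.314 × ln(89.7/33.7) = 5.22 J/K.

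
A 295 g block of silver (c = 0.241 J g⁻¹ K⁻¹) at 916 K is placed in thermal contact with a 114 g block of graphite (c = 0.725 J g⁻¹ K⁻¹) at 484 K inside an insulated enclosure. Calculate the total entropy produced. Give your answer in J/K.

ΔS_total = 7.77 J/K

Energy balance: T_f = (m₁c₁T₁ + m₂c₂T₂)/(m₁c₁ + m₂c₂) = 683.77 K.
ΔS₁ = m₁c₁ ln(T_f/T₁) = 71.095 × ln(683.77/916) = -20.79 J/K.
ΔS₂ = m₂c₂ ln(T_f/T₂) = 82.65 × ln(683.77/484) = 28.56 J/K.
ΔS_total = -20.79 + 28.56 = 7.77 J/K.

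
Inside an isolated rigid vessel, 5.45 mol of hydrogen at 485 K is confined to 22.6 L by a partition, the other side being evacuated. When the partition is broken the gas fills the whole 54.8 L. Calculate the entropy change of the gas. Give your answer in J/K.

No heat is exchanged and no work is done, so the ideal-gas temperature stays constant.
Entropy is a state function; using a reversible isothermal path, ΔS_gas = nR ln(V₂/V₁) = 5.45 × 8.314 × ln(54.8/22.6) = 40.1 J/K.

ΔS_gas = 40.1 J/K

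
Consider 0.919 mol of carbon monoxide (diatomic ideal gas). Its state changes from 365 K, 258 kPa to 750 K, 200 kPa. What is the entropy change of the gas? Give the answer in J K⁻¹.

ΔS = nC_p ln(T₂/T₁) − nR ln(P₂/P₁), with C_p = 7R/2 = 29.1 J mol⁻¹ K⁻¹ for a diatomic ideal gas.
ΔS = 0.919 × [29.1 × ln(750/365) − 8.314 × ln(200/258)] = 21.2 J/K.

ΔS = 21.2 J/K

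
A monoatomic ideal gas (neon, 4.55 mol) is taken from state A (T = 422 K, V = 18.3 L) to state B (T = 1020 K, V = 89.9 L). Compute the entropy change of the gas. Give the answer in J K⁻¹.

ΔS = 110 J/K

Entropy is a state function: ΔS = nC_V ln(T₂/T₁) + nR ln(V₂/V₁), with C_V = 3R/2 = 12.47 J mol⁻¹ K⁻¹ for a monoatomic ideal gas.
ΔS = 4.55 × [12.47 × ln(1020/422) + 8.314 × ln(89.9/18.3)] = 110 J/K.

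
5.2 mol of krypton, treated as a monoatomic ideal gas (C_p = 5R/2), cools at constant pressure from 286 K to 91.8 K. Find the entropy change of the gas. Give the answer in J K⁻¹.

ΔS = -123 J/K

At constant pressure, ΔS = nC_p ln(T₂/T₁) with C_p = 5R/2 = 20.79 J mol⁻¹ K⁻¹.
ΔS = 5.2 × 20.79 × ln(91.8/286) = -123 J/K.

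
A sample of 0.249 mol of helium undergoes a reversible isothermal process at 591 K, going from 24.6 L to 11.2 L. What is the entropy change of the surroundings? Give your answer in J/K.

ΔS_surr = 1.63 J/K

For an isothermal ideal gas ΔS_gas = nR ln(V₂/V₁) = 0.249 × 8.314 × ln(11.2/24.6) = -1.63 J/K.
The process is reversible, so ΔS_surr = −ΔS_gas = 1.63 J/K and ΔS_universe = 0.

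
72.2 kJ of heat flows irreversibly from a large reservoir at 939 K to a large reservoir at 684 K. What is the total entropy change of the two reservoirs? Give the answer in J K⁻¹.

ΔS_total = 28.7 J/K

ΔS_hot = −Q/T_H = −72200/939 = -76.89 J/K and ΔS_cold = +Q/T_C = 72200/684 = 105.6 J/K.
ΔS_total = -76.89 + 105.6 = 28.7 J/K, positive as the second law requires.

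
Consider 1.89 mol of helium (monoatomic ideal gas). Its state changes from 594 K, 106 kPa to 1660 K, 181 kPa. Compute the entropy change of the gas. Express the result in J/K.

ΔS = nC_p ln(T₂/T₁) − nR ln(P₂/P₁), with C_p = 5R/2 = 20.79 J mol⁻¹ K⁻¹ for a monoatomic ideal gas.
ΔS = 1.89 × [20.79 × ln(1660/594) − 8.314 × ln(181/106)] = 32 J/K.

ΔS = 32 J/K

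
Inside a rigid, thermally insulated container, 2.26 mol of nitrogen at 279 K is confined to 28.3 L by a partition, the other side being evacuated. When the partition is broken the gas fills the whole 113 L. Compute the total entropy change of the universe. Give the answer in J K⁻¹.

ΔS_universe = 26 J/K

For an ideal gas in free expansion Q = 0 and W = 0, so T is unchanged.
Entropy is a state function; using a reversible isothermal path, ΔS_gas = nR ln(V₂/V₁) = 2.26 × 8.314 × ln(113/28.3) = 26 J/K.
The insulated surroundings exchange no heat, so ΔS_surr = 0 and ΔS_universe = ΔS_gas.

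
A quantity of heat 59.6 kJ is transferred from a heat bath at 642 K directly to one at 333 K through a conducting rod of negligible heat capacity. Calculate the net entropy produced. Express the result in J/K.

ΔS_hot = −Q/T_H = −59600/642 = -92.835 J/K and ΔS_cold = +Q/T_C = 59600/333 = 178.98 J/K.
ΔS_total = -92.835 + 178.98 = 86.1 J/K, positive as the second law requires.

ΔS_total = 86.1 J/K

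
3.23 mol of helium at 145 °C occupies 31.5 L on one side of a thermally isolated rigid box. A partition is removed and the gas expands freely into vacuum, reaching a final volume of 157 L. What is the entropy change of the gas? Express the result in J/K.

ΔS_gas = 43.1 J/K

For an ideal gas in free expansion Q = 0 and W = 0, so T is unchanged.
Entropy is a state function; using a reversible isothermal path, ΔS_gas = nR ln(V₂/V₁) = 3.23 × 8.314 × ln(157/31.5) = 43.1 J/K.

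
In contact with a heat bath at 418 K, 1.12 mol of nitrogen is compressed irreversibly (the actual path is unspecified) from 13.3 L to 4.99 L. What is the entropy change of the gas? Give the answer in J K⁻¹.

Entropy is a state function, so ΔS_gas depends only on the end states.
For an isothermal ideal gas ΔS_gas = nR ln(V₂/V₁) = 1.12 × 8.314 × ln(4.99/13.3) = -9.13 J/K.

ΔS_gas = -9.13 J/K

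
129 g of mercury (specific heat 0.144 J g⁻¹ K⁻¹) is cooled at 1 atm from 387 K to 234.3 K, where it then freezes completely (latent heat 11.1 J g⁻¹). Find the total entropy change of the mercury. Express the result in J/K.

ΔS = -15.4 J/K

Cooling step: ΔS₁ = m c ln(T_tr/T_i) = 129 × 0.144 × ln(234.3/387) = -9.322 J/K.
Phase change: ΔS₂ = −mL/T_tr = −129 × 11.1 / 234.3 = -6.111 J/K.
ΔS_total = (-9.322) + (-6.111) = -15.4 J/K.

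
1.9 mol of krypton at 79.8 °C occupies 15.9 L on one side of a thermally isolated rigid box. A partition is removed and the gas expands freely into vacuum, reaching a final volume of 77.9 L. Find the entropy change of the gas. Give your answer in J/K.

ΔS_gas = 25.1 J/K

No heat is exchanged and no work is done, so the ideal-gas temperature stays constant.
Entropy is a state function; using a reversible isothermal path, ΔS_gas = nR ln(V₂/V₁) = 1.9 × 8.314 × ln(77.9/15.9) = 25.1 J/K.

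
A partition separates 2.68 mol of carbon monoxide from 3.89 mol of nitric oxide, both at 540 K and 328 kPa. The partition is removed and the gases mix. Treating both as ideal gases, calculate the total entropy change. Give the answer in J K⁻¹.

ΔS_mix = 36.9 J/K

Mole fractions: x_A = 2.68/6.57 = 0.408, x_B = 0.592.
ΔS_mix = −R(n_A ln x_A + n_B ln x_B) = −8.314 × (2.68 ln 0.408 + 3.89 ln 0.592) = 36.9 J/K.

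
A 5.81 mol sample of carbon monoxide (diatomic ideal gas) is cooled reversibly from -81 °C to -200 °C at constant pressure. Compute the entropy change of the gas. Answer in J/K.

In kelvin: T₁ = 192.15 K, T₂ = 73.15 K. At constant pressure, ΔS = nC_p ln(T₂/T₁) with C_p = 7R/2 = 29.1 J mol⁻¹ K⁻¹.
ΔS = 5.81 × 29.1 × ln(73.15/192.15) = -163 J/K.

ΔS = -163 J/K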